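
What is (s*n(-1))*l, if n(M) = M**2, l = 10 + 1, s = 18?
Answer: 198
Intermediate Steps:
l = 11
(s*n(-1))*l = (18*(-1)**2)*11 = (18*1)*11 = 18*11 = 198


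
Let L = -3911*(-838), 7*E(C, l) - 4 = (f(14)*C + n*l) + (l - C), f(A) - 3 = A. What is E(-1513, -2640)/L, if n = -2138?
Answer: 2808738/11470963 ≈ 0.24486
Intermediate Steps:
f(A) = 3 + A
E(C, l) = 4/7 - 2137*l/7 + 16*C/7 (E(C, l) = 4/7 + (((3 + 14)*C - 2138*l) + (l - C))/7 = 4/7 + ((17*C - 2138*l) + (l - C))/7 = 4/7 + ((-2138*l + 17*C) + (l - C))/7 = 4/7 + (-2137*l + 16*C)/7 = 4/7 + (-2137*l/7 + 16*C/7) = 4/7 - 2137*l/7 + 16*C/7)
L = 3277418
E(-1513, -2640)/L = (4/7 - 2137/7*(-2640) + (16/7)*(-1513))/3277418 = (4/7 + 5641680/7 - 24208/7)*(1/3277418) = (5617476/7)*(1/3277418) = 2808738/11470963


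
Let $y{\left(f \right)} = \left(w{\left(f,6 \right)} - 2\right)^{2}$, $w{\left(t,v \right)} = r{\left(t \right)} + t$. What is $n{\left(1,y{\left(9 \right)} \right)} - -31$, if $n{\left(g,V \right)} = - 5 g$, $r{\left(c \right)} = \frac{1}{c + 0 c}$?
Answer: $26$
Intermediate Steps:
$r{\left(c \right)} = \frac{1}{c}$ ($r{\left(c \right)} = \frac{1}{c + 0} = \frac{1}{c}$)
$w{\left(t,v \right)} = t + \frac{1}{t}$ ($w{\left(t,v \right)} = \frac{1}{t} + t = t + \frac{1}{t}$)
$y{\left(f \right)} = \left(-2 + f + \frac{1}{f}\right)^{2}$ ($y{\left(f \right)} = \left(\left(f + \frac{1}{f}\right) - 2\right)^{2} = \left(-2 + f + \frac{1}{f}\right)^{2}$)
$n{\left(1,y{\left(9 \right)} \right)} - -31 = \left(-5\right) 1 - -31 = -5 + 31 = 26$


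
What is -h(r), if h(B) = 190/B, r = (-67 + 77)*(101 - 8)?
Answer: -19/93 ≈ -0.20430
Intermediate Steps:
r = 930 (r = 10*93 = 930)
-h(r) = -190/930 = -1*19/93 = -19/93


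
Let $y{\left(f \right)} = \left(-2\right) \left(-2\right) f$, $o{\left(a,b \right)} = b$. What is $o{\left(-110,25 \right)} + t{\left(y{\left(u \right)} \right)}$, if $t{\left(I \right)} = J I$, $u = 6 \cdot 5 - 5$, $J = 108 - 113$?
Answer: $-475$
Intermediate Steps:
$J = -5$ ($J = 108 - 113 = -5$)
$u = 25$ ($u = 30 - 5 = 25$)
$y{\left(f \right)} = 4 f$
$t{\left(I \right)} = - 5 I$
$o{\left(-110,25 \right)} + t{\left(y{\left(u \right)} \right)} = 25 - 5 \cdot 4 \cdot 25 = 25 - 500 = -475$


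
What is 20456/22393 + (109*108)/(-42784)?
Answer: 21842111/34216504 ≈ 0.63835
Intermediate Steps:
20456/22393 + (109*108)/(-42784) = 20456*(1/22393) + 11772*(-1/42784) = 20456/22393 - 2943/10696 = 21842111/34216504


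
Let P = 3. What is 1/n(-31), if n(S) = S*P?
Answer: -1/93 ≈ -0.010753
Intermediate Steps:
n(S) = 3*S (n(S) = S*3 = 3*S)
1/n(-31) = 1/(3*(-31)) = 1/(-93) = -1/93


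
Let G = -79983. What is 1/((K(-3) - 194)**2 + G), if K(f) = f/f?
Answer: -1/42734 ≈ -2.3401e-5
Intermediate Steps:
K(f) = 1
1/((K(-3) - 194)**2 + G) = 1/((1 - 194)**2 - 79983) = 1/((-193)**2 - 79983) = 1/(37249 - 79983) = 1/(-42734) = -1/42734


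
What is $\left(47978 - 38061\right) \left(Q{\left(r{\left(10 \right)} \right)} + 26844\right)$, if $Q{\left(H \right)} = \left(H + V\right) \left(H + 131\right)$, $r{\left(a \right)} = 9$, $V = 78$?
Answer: $387001008$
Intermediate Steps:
$Q{\left(H \right)} = \left(78 + H\right) \left(131 + H\right)$ ($Q{\left(H \right)} = \left(H + 78\right) \left(H + 131\right) = \left(78 + H\right) \left(131 + H\right)$)
$\left(47978 - 38061\right) \left(Q{\left(r{\left(10 \right)} \right)} + 26844\right) = \left(47978 - 38061\right) \left(\left(10218 + 9^{2} + 209 \cdot 9\right) + 26844\right) = 9917 \left(\left(10218 + 81 + 1881\right) + 26844\right) = 9917 \left(12180 + 26844\right) = 9917 \cdot 39024 = 387001008$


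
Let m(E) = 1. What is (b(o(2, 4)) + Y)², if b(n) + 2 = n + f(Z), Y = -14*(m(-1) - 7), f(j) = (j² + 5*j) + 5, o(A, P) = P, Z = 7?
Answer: 30625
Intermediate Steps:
f(j) = 5 + j² + 5*j
Y = 84 (Y = -14*(1 - 7) = -14*(-6) = 84)
b(n) = 87 + n (b(n) = -2 + (n + (5 + 7² + 5*7)) = -2 + (n + (5 + 49 + 35)) = -2 + (n + 89) = -2 + (89 + n) = 87 + n)
(b(o(2, 4)) + Y)² = ((87 + 4) + 84)² = (91 + 84)² = 175² = 30625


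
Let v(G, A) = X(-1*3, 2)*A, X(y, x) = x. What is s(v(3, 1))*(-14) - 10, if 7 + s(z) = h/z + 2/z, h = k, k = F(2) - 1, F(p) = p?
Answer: 67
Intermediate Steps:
k = 1 (k = 2 - 1 = 1)
v(G, A) = 2*A
h = 1
s(z) = -7 + 3/z (s(z) = -7 + (1/z + 2/z) = -7 + 3/z)
s(v(3, 1))*(-14) - 10 = (-7 + 3/((2*1)))*(-14) - 10 = (-7 + 3/2)*(-14) - 10 = -11/2*(-14) - 10 = 77 - 10 = 67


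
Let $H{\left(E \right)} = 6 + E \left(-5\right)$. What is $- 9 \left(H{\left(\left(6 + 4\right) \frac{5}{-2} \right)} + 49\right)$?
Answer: $-1620$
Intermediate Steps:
$H{\left(E \right)} = 6 - 5 E$
$- 9 \left(H{\left(\left(6 + 4\right) \frac{5}{-2} \right)} + 49\right) = - 9 \left(\left(6 - 5 \left(6 + 4\right) \frac{5}{-2}\right) + 49\right) = - 9 \left(\left(6 - 5 \cdot 10 \cdot 5 \left(- \frac{1}{2}\right)\right) + 49\right) = - 9 \left(\left(6 - 5 \cdot 10 \left(- \frac{5}{2}\right)\right) + 49\right) = - 9 \left(\left(6 - -125\right) + 49\right) = - 9 \left(\left(6 + 125\right) + 49\right) = - 9 \left(131 + 49\right) = \left(-9\right) 180 = -1620$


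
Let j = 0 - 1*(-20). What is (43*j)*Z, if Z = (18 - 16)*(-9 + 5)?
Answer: -6880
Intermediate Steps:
j = 20 (j = 0 + 20 = 20)
Z = -8 (Z = 2*(-4) = -8)
(43*j)*Z = (43*20)*(-8) = 860*(-8) = -6880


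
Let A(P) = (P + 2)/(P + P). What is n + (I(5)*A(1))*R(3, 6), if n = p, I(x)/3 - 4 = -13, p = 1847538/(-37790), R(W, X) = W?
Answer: -6439023/37790 ≈ -170.39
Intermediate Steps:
p = -923769/18895 (p = 1847538*(-1/37790) = -923769/18895 ≈ -48.890)
I(x) = -27 (I(x) = 12 + 3*(-13) = 12 - 39 = -27)
A(P) = (2 + P)/(2*P) (A(P) = (2 + P)/((2*P)) = (2 + P)*(1/(2*P)) = (2 + P)/(2*P))
n = -923769/18895 ≈ -48.890
n + (I(5)*A(1))*R(3, 6) = -923769/18895 - 27*(2 + 1)/(2*1)*3 = -923769/18895 - 27*3/2*3 = -923769/18895 - 81/2*3 = -923769/18895 - 243/2 = -6439023/37790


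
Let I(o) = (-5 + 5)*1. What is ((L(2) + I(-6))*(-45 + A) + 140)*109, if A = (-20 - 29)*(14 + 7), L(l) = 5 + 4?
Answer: -1038334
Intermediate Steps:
L(l) = 9
I(o) = 0 (I(o) = 0*1 = 0)
A = -1029 (A = -49*21 = -1029)
((L(2) + I(-6))*(-45 + A) + 140)*109 = ((9 + 0)*(-45 - 1029) + 140)*109 = (9*(-1074) + 140)*109 = (-9666 + 140)*109 = -9526*109 = -1038334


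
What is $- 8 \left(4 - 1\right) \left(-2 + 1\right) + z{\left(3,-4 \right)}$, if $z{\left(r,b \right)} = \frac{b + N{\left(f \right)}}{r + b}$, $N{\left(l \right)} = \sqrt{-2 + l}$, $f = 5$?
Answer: $28 - \sqrt{3} \approx 26.268$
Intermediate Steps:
$z{\left(r,b \right)} = \frac{b + \sqrt{3}}{b + r}$ ($z{\left(r,b \right)} = \frac{b + \sqrt{-2 + 5}}{r + b} = \frac{b + \sqrt{3}}{b + r}$)
$- 8 \left(4 - 1\right) \left(-2 + 1\right) + z{\left(3,-4 \right)} = - 8 \left(4 - 1\right) \left(-2 + 1\right) + \frac{-4 + \sqrt{3}}{-4 + 3} = - 8 \cdot 3 \left(-1\right) + \frac{-4 + \sqrt{3}}{-1} = \left(-8\right) \left(-3\right) - \left(-4 + \sqrt{3}\right) = 24 + \left(4 - \sqrt{3}\right) = 28 - \sqrt{3}$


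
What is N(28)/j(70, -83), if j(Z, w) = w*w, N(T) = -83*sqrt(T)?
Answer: -2*sqrt(7)/83 ≈ -0.063753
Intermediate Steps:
j(Z, w) = w**2
N(28)/j(70, -83) = (-166*sqrt(7))/((-83)**2) = -166*sqrt(7)/6889 = -166*sqrt(7)*(1/6889) = -2*sqrt(7)/83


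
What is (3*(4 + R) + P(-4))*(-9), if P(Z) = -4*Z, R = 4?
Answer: -360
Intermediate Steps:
(3*(4 + R) + P(-4))*(-9) = (3*(4 + 4) - 4*(-4))*(-9) = (3*8 + 16)*(-9) = (24 + 16)*(-9) = 40*(-9) = -360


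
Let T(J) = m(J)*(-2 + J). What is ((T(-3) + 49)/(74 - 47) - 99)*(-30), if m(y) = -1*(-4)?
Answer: 26440/9 ≈ 2937.8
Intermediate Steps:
m(y) = 4
T(J) = -8 + 4*J (T(J) = 4*(-2 + J) = -8 + 4*J)
((T(-3) + 49)/(74 - 47) - 99)*(-30) = (((-8 + 4*(-3)) + 49)/(74 - 47) - 99)*(-30) = (((-8 - 12) + 49)/27 - 99)*(-30) = ((-20 + 49)*(1/27) - 99)*(-30) = (29*(1/27) - 99)*(-30) = (29/27 - 99)*(-30) = -2644/27*(-30) = 26440/9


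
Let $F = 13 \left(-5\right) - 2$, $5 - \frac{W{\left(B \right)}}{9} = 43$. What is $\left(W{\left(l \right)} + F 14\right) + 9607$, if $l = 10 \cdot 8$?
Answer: $8327$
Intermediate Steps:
$l = 80$
$W{\left(B \right)} = -342$ ($W{\left(B \right)} = 45 - 387 = -342$)
$F = -67$ ($F = -65 - 2 = -67$)
$\left(W{\left(l \right)} + F 14\right) + 9607 = \left(-342 - 938\right) + 9607 = -1280 + 9607 = 8327$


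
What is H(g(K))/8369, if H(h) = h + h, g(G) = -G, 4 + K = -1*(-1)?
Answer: 6/8369 ≈ 0.00071693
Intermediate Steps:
K = -3 (K = -4 - 1*(-1) = -4 + 1 = -3)
H(h) = 2*h
H(g(K))/8369 = (2*(-1*(-3)))/8369 = (2*3)*(1/8369) = 6*(1/8369) = 6/8369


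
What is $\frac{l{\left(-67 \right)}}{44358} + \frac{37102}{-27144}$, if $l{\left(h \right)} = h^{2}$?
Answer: $- \frac{9768725}{7718292} \approx -1.2657$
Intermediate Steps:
$\frac{l{\left(-67 \right)}}{44358} + \frac{37102}{-27144} = \frac{\left(-67\right)^{2}}{44358} + \frac{37102}{-27144} = 4489 \cdot \frac{1}{44358} + 37102 \left(- \frac{1}{27144}\right) = \frac{4489}{44358} - \frac{1427}{1044} = - \frac{9768725}{7718292}$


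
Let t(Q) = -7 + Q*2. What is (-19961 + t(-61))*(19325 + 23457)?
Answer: -859490380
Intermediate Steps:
t(Q) = -7 + 2*Q
(-19961 + t(-61))*(19325 + 23457) = (-19961 + (-7 + 2*(-61)))*(19325 + 23457) = (-19961 + (-7 - 122))*42782 = (-19961 - 129)*42782 = -20090*42782 = -859490380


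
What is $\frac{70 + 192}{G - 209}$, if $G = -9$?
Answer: $- \frac{131}{109} \approx -1.2018$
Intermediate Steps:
$\frac{70 + 192}{G - 209} = \frac{70 + 192}{-9 - 209} = \frac{262}{-218} = 262 \left(- \frac{1}{218}\right) = - \frac{131}{109}$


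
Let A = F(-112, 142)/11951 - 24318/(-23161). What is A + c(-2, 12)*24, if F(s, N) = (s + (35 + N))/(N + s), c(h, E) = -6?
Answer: -12495192437/87409614 ≈ -142.95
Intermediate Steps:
F(s, N) = (35 + N + s)/(N + s)
A = 91791979/87409614 (A = ((35 + 142 - 112)/(142 - 112))/11951 - 24318/(-23161) = (65/30)*(1/11951) - 24318*(-1/23161) = ((1/30)*65)*(1/11951) + 24318/23161 = (13/6)*(1/11951) + 24318/23161 = 13/71706 + 24318/23161 = 91791979/87409614 ≈ 1.0501)
A + c(-2, 12)*24 = 91791979/87409614 - 6*24 = 91791979/87409614 - 144 = -12495192437/87409614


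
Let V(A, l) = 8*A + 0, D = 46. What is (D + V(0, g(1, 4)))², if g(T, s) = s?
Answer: 2116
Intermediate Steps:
V(A, l) = 8*A
(D + V(0, g(1, 4)))² = (46 + 8*0)² = (46 + 0)² = 46² = 2116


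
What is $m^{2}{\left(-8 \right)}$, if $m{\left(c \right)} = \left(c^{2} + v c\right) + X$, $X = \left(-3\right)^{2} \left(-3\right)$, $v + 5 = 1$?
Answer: $4761$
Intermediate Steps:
$v = -4$ ($v = -5 + 1 = -4$)
$X = -27$ ($X = 9 \left(-3\right) = -27$)
$m{\left(c \right)} = -27 + c^{2} - 4 c$ ($m{\left(c \right)} = \left(c^{2} - 4 c\right) - 27 = -27 + c^{2} - 4 c$)
$m^{2}{\left(-8 \right)} = \left(-27 + \left(-8\right)^{2} - -32\right)^{2} = \left(-27 + 64 + 32\right)^{2} = 69^{2} = 4761$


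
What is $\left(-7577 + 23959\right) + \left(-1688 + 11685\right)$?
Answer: $26379$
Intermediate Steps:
$\left(-7577 + 23959\right) + \left(-1688 + 11685\right) = 16382 + 9997 = 26379$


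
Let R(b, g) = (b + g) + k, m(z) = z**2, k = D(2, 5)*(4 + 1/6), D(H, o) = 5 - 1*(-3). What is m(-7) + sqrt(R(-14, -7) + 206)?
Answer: 49 + sqrt(1965)/3 ≈ 63.776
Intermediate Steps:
D(H, o) = 8 (D(H, o) = 5 + 3 = 8)
k = 100/3 (k = 8*(4 + 1/6) = 8*(25/6) = 100/3 ≈ 33.333)
R(b, g) = 100/3 + b + g (R(b, g) = (b + g) + 100/3 = 100/3 + b + g)
m(-7) + sqrt(R(-14, -7) + 206) = (-7)**2 + sqrt((100/3 - 14 - 7) + 206) = 49 + sqrt(37/3 + 206) = 49 + sqrt(655/3) = 49 + sqrt(1965)/3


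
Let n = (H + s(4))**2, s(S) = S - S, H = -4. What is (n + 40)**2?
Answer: 3136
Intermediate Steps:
s(S) = 0
n = 16 (n = (-4 + 0)**2 = (-4)**2 = 16)
(n + 40)**2 = (16 + 40)**2 = 56**2 = 3136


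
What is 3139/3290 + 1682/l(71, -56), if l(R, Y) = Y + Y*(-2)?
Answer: 203913/6580 ≈ 30.990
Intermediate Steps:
l(R, Y) = -Y (l(R, Y) = Y - 2*Y = -Y)
3139/3290 + 1682/l(71, -56) = 3139/3290 + 1682/((-1*(-56))) = 3139*(1/3290) + 1682/56 = 3139/3290 + 1682*(1/56) = 3139/3290 + 841/28 = 203913/6580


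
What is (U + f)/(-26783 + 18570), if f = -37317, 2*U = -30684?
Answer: 52659/8213 ≈ 6.4117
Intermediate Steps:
U = -15342 (U = (1/2)*(-30684) = -15342)
(U + f)/(-26783 + 18570) = (-15342 - 37317)/(-26783 + 18570) = -52659/(-8213) = -52659*(-1/8213) = 52659/8213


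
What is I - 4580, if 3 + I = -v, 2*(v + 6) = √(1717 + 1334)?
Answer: -4577 - 3*√339/2 ≈ -4604.6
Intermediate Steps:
v = -6 + 3*√339/2 (v = -6 + √(1717 + 1334)/2 = -6 + √3051/2 = -6 + (3*√339)/2 = -6 + 3*√339/2 ≈ 21.618)
I = 3 - 3*√339/2 (I = -3 - (-6 + 3*√339/2) = -3 + (6 - 3*√339/2) = 3 - 3*√339/2 ≈ -24.618)
I - 4580 = (3 - 3*√339/2) - 4580 = -4577 - 3*√339/2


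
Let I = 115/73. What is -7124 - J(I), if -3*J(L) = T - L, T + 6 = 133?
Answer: -517000/73 ≈ -7082.2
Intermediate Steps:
T = 127 (T = -6 + 133 = 127)
I = 115/73 (I = 115*(1/73) = 115/73 ≈ 1.5753)
J(L) = -127/3 + L/3 (J(L) = -(127 - L)/3 = -127/3 + L/3)
-7124 - J(I) = -7124 - (-127/3 + (⅓)*(115/73)) = -7124 - (-127/3 + 115/219) = -7124 - 1*(-3052/73) = -7124 + 3052/73 = -517000/73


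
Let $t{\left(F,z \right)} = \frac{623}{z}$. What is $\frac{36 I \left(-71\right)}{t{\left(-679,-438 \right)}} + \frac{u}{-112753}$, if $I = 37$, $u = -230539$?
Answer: $\frac{4670658827405}{70245119} \approx 66491.0$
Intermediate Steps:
$\frac{36 I \left(-71\right)}{t{\left(-679,-438 \right)}} + \frac{u}{-112753} = \frac{36 \cdot 37 \left(-71\right)}{623 \frac{1}{-438}} - \frac{230539}{-112753} = \frac{1332 \left(-71\right)}{623 \left(- \frac{1}{438}\right)} - - \frac{230539}{112753} = - \frac{94572}{- \frac{623}{438}} + \frac{230539}{112753} = \left(-94572\right) \left(- \frac{438}{623}\right) + \frac{230539}{112753} = \frac{41422536}{623} + \frac{230539}{112753} = \frac{4670658827405}{70245119}$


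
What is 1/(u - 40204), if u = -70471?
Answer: -1/110675 ≈ -9.0355e-6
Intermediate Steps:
1/(u - 40204) = 1/(-70471 - 40204) = 1/(-110675) = -1/110675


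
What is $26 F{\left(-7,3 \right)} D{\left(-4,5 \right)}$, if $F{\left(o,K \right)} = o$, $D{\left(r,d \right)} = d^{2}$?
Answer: $-4550$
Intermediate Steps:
$26 F{\left(-7,3 \right)} D{\left(-4,5 \right)} = 26 \left(-7\right) 5^{2} = \left(-182\right) 25 = -4550$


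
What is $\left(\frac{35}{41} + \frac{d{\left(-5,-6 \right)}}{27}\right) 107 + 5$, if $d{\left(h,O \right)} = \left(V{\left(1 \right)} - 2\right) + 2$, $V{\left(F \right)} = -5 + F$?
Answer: $\frac{89102}{1107} \approx 80.49$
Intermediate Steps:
$d{\left(h,O \right)} = -4$ ($d{\left(h,O \right)} = \left(\left(-5 + 1\right) - 2\right) + 2 = \left(-4 - 2\right) + 2 = -6 + 2 = -4$)
$\left(\frac{35}{41} + \frac{d{\left(-5,-6 \right)}}{27}\right) 107 + 5 = \left(\frac{35}{41} - \frac{4}{27}\right) 107 + 5 = \frac{781}{1107} \cdot 107 + 5 = \frac{83567}{1107} + 5 = \frac{89102}{1107}$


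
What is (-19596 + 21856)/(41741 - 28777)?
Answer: 565/3241 ≈ 0.17433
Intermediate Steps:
(-19596 + 21856)/(41741 - 28777) = 2260/12964 = 2260*(1/12964) = 565/3241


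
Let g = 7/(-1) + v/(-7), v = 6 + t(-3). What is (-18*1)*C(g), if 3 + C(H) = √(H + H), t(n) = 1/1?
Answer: 54 - 72*I ≈ 54.0 - 72.0*I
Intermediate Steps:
t(n) = 1
v = 7 (v = 6 + 1 = 7)
g = -8 (g = 7/(-1) + 7/(-7) = 7*(-1) + 7*(-⅐) = -7 - 1 = -8)
C(H) = -3 + √2*√H (C(H) = -3 + √(H + H) = -3 + √(2*H) = -3 + √2*√H)
(-18*1)*C(g) = (-18*1)*(-3 + √2*√(-8)) = -18*(-3 + √2*(2*I*√2)) = -18*(-3 + 4*I) = 54 - 72*I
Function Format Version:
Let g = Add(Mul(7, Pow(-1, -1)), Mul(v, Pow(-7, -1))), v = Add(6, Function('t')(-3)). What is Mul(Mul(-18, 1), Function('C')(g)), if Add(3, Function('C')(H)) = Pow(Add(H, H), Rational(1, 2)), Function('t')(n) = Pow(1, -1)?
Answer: Add(54, Mul(-72, I)) ≈ Add(54.000, Mul(-72.000, I))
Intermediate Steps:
Function('t')(n) = 1
v = 7 (v = Add(6, 1) = 7)
g = -8 (g = Add(Mul(7, Pow(-1, -1)), Mul(7, Pow(-7, -1))) = Add(Mul(7, -1), Mul(7, Rational(-1, 7))) = Add(-7, -1) = -8)
Function('C')(H) = Add(-3, Mul(Pow(2, Rational(1, 2)), Pow(H, Rational(1, 2)))) (Function('C')(H) = Add(-3, Pow(Add(H, H), Rational(1, 2))) = Add(-3, Pow(Mul(2, H), Rational(1, 2))) = Add(-3, Mul(Pow(2, Rational(1, 2)), Pow(H, Rational(1, 2)))))
Mul(Mul(-18, 1), Function('C')(g)) = Mul(Mul(-18, 1), Add(-3, Mul(Pow(2, Rational(1, 2)), Pow(-8, Rational(1, 2))))) = Mul(-18, Add(-3, Mul(Pow(2, Rational(1, 2)), Mul(2, I, Pow(2, Rational(1, 2)))))) = Mul(-18, Add(-3, Mul(4, I))) = Add(54, Mul(-72, I))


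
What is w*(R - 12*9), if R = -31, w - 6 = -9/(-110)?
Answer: -92991/110 ≈ -845.37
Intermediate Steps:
w = 669/110 (w = 6 - 9/(-110) = 6 - 9*(-1/110) = 6 + 9/110 = 669/110 ≈ 6.0818)
w*(R - 12*9) = 669*(-31 - 12*9)/110 = 669*(-31 - 108)/110 = (669/110)*(-139) = -92991/110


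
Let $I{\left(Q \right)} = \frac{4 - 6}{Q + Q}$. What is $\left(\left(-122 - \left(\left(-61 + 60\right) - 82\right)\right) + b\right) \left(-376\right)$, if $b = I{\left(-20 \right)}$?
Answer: $\frac{73226}{5} \approx 14645.0$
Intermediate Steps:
$I{\left(Q \right)} = - \frac{1}{Q}$ ($I{\left(Q \right)} = - \frac{2}{2 Q} = - 2 \frac{1}{2 Q} = - \frac{1}{Q}$)
$b = \frac{1}{20}$ ($b = - \frac{1}{-20} = \left(-1\right) \left(- \frac{1}{20}\right) = \frac{1}{20} \approx 0.05$)
$\left(\left(-122 - \left(\left(-61 + 60\right) - 82\right)\right) + b\right) \left(-376\right) = \left(\left(-122 - \left(\left(-61 + 60\right) - 82\right)\right) + \frac{1}{20}\right) \left(-376\right) = \left(\left(-122 - \left(-1 - 82\right)\right) + \frac{1}{20}\right) \left(-376\right) = \left(\left(-122 - -83\right) + \frac{1}{20}\right) \left(-376\right) = \left(\left(-122 + 83\right) + \frac{1}{20}\right) \left(-376\right) = \left(-39 + \frac{1}{20}\right) \left(-376\right) = \left(- \frac{779}{20}\right) \left(-376\right) = \frac{73226}{5}$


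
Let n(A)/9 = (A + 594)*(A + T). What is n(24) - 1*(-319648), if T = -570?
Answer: -2717204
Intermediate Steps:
n(A) = 9*(-570 + A)*(594 + A) (n(A) = 9*((A + 594)*(A - 570)) = 9*((594 + A)*(-570 + A)) = 9*((-570 + A)*(594 + A)) = 9*(-570 + A)*(594 + A))
n(24) - 1*(-319648) = (-3047220 + 9*24² + 216*24) - 1*(-319648) = (-3047220 + 9*576 + 5184) + 319648 = (-3047220 + 5184 + 5184) + 319648 = -3036852 + 319648 = -2717204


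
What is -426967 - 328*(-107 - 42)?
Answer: -378095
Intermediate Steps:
-426967 - 328*(-107 - 42) = -426967 - 328*(-149) = -426967 - 1*(-48872) = -426967 + 48872 = -378095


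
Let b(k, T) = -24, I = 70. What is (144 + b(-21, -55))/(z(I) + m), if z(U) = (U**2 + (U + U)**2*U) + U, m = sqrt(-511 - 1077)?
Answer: 20654550/237005797811 - 30*I*sqrt(397)/237005797811 ≈ 8.7148e-5 - 2.5221e-9*I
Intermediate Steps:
m = 2*I*sqrt(397) (m = sqrt(-1588) = 2*I*sqrt(397) ≈ 39.85*I)
z(U) = U + U**2 + 4*U**3 (z(U) = (U**2 + (2*U)**2*U) + U = (U**2 + (4*U**2)*U) + U = (U**2 + 4*U**3) + U = U + U**2 + 4*U**3)
(144 + b(-21, -55))/(z(I) + m) = (144 - 24)/(70*(1 + 70 + 4*70**2) + 2*I*sqrt(397)) = 120/(70*(1 + 70 + 4*4900) + 2*I*sqrt(397)) = 120/(70*(1 + 70 + 19600) + 2*I*sqrt(397)) = 120/(70*19671 + 2*I*sqrt(397)) = 120/(1376970 + 2*I*sqrt(397))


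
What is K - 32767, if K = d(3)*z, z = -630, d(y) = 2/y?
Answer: -33187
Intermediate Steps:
K = -420 (K = (2/3)*(-630) = -420)
K - 32767 = -420 - 32767 = -33187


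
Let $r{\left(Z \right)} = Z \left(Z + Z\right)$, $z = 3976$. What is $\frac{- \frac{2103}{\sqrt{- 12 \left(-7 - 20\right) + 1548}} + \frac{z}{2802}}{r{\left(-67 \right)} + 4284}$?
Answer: $\frac{994}{9290031} - \frac{701 \sqrt{13}}{689624} \approx -0.003558$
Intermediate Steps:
$r{\left(Z \right)} = 2 Z^{2}$ ($r{\left(Z \right)} = Z 2 Z = 2 Z^{2}$)
$\frac{- \frac{2103}{\sqrt{- 12 \left(-7 - 20\right) + 1548}} + \frac{z}{2802}}{r{\left(-67 \right)} + 4284} = \frac{- \frac{2103}{\sqrt{- 12 \left(-7 - 20\right) + 1548}} + \frac{3976}{2802}}{2 \left(-67\right)^{2} + 4284} = \frac{- \frac{2103}{\sqrt{\left(-12\right) \left(-27\right) + 1548}} + 3976 \cdot \frac{1}{2802}}{2 \cdot 4489 + 4284} = \frac{- \frac{2103}{\sqrt{324 + 1548}} + \frac{1988}{1401}}{8978 + 4284} = \frac{- \frac{2103}{\sqrt{1872}} + \frac{1988}{1401}}{13262} = \left(- \frac{2103}{12 \sqrt{13}} + \frac{1988}{1401}\right) \frac{1}{13262} = \left(- 2103 \frac{\sqrt{13}}{156} + \frac{1988}{1401}\right) \frac{1}{13262} = \left(- \frac{701 \sqrt{13}}{52} + \frac{1988}{1401}\right) \frac{1}{13262} = \left(\frac{1988}{1401} - \frac{701 \sqrt{13}}{52}\right) \frac{1}{13262} = \frac{994}{9290031} - \frac{701 \sqrt{13}}{689624}$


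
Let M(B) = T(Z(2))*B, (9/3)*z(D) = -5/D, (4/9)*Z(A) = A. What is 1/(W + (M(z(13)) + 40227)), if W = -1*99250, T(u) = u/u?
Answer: -39/2301902 ≈ -1.6943e-5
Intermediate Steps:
Z(A) = 9*A/4
z(D) = -5/(3*D) (z(D) = (-5/D)/3 = -5/(3*D))
T(u) = 1
M(B) = B (M(B) = 1*B = B)
W = -99250
1/(W + (M(z(13)) + 40227)) = 1/(-99250 + (-5/3/13 + 40227)) = 1/(-99250 + (-5/3*1/13 + 40227)) = 1/(-99250 + (-5/39 + 40227)) = 1/(-99250 + 1568848/39) = 1/(-2301902/39) = -39/2301902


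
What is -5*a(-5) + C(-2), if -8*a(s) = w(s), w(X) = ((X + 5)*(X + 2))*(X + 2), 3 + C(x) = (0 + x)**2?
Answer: 1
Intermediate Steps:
C(x) = -3 + x**2 (C(x) = -3 + (0 + x)**2 = -3 + x**2)
w(X) = (2 + X)**2*(5 + X) (w(X) = ((5 + X)*(2 + X))*(2 + X) = ((2 + X)*(5 + X))*(2 + X) = (2 + X)**2*(5 + X))
a(s) = -(2 + s)**2*(5 + s)/8
-5*a(-5) + C(-2) = -5*(2 - 5)**2*(-5 - 1*(-5))/8 + (-3 + (-2)**2) = -5*(-3)**2*(-5 + 5)/8 + (-3 + 4) = -5*9*0/8 + 1 = -5*0 + 1 = 0 + 1 = 1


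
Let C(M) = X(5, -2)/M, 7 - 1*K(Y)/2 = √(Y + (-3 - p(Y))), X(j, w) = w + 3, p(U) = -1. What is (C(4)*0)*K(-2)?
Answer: 0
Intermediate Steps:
X(j, w) = 3 + w
K(Y) = 14 - 2*√(-2 + Y) (K(Y) = 14 - 2*√(Y + (-3 - 1*(-1))) = 14 - 2*√(Y + (-3 + 1)) = 14 - 2*√(Y - 2) = 14 - 2*√(-2 + Y))
C(M) = 1/M (C(M) = (3 - 2)/M = 1/M)
(C(4)*0)*K(-2) = (0/4)*(14 - 2*√(-2 - 2)) = ((¼)*0)*(14 - 4*I) = 0*(14 - 4*I) = 0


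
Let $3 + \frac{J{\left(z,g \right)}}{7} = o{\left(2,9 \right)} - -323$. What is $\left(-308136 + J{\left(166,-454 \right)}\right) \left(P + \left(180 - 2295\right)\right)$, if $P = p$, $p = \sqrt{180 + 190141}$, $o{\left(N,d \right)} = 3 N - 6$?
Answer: $646970040 - 305896 \sqrt{190321} \approx 5.1352 \cdot 10^{8}$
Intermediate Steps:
$o{\left(N,d \right)} = -6 + 3 N$
$J{\left(z,g \right)} = 2240$ ($J{\left(z,g \right)} = -21 + 7 \left(\left(-6 + 3 \cdot 2\right) - -323\right) = -21 + 7 \left(\left(-6 + 6\right) + 323\right) = -21 + 7 \left(0 + 323\right) = -21 + 7 \cdot 323 = -21 + 2261 = 2240$)
$p = \sqrt{190321} \approx 436.26$
$P = \sqrt{190321} \approx 436.26$
$\left(-308136 + J{\left(166,-454 \right)}\right) \left(P + \left(180 - 2295\right)\right) = \left(-308136 + 2240\right) \left(\sqrt{190321} + \left(180 - 2295\right)\right) = - 305896 \left(\sqrt{190321} + \left(180 - 2295\right)\right) = - 305896 \left(\sqrt{190321} - 2115\right) = - 305896 \left(-2115 + \sqrt{190321}\right) = 646970040 - 305896 \sqrt{190321}$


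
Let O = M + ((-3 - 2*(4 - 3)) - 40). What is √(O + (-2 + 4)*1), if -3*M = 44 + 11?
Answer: 2*I*√138/3 ≈ 7.8316*I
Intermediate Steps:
M = -55/3 (M = -(44 + 11)/3 = -⅓*55 = -55/3 ≈ -18.333)
O = -190/3 (O = -55/3 + ((-3 - 2*(4 - 3)) - 40) = -55/3 + ((-3 - 2*1) - 40) = -55/3 + ((-3 - 2) - 40) = -55/3 + (-5 - 40) = -55/3 - 45 = -190/3 ≈ -63.333)
√(O + (-2 + 4)*1) = √(-190/3 + (-2 + 4)*1) = √(-190/3 + 2*1) = √(-190/3 + 2) = √(-184/3) = 2*I*√138/3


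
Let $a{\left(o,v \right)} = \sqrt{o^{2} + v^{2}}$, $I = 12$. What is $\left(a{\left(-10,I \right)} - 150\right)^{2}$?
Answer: $22744 - 600 \sqrt{61} \approx 18058.0$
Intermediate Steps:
$\left(a{\left(-10,I \right)} - 150\right)^{2} = \left(\sqrt{\left(-10\right)^{2} + 12^{2}} - 150\right)^{2} = \left(\sqrt{100 + 144} - 150\right)^{2} = \left(\sqrt{244} - 150\right)^{2} = \left(2 \sqrt{61} - 150\right)^{2} = \left(-150 + 2 \sqrt{61}\right)^{2}$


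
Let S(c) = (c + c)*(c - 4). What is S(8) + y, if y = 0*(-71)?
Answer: 64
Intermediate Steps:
y = 0
S(c) = 2*c*(-4 + c) (S(c) = (2*c)*(-4 + c) = 2*c*(-4 + c))
S(8) + y = 2*8*(-4 + 8) + 0 = 2*8*4 + 0 = 64 + 0 = 64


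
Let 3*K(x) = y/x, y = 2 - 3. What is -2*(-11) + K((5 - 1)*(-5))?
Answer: 1321/60 ≈ 22.017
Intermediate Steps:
y = -1
K(x) = -1/(3*x) (K(x) = (-1/x)/3 = -1/(3*x))
-2*(-11) + K((5 - 1)*(-5)) = -2*(-11) - (-1/(5*(5 - 1)))/3 = 22 - 1/(3*(4*(-5))) = 22 - 1/3/(-20) = 22 - 1/3*(-1/20) = 22 + 1/60 = 1321/60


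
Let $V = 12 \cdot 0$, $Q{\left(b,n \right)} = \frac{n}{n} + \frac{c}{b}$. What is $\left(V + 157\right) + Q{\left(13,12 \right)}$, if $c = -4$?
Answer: $\frac{2050}{13} \approx 157.69$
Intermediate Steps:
$Q{\left(b,n \right)} = 1 - \frac{4}{b}$ ($Q{\left(b,n \right)} = \frac{n}{n} - \frac{4}{b} = 1 - \frac{4}{b}$)
$V = 0$
$\left(V + 157\right) + Q{\left(13,12 \right)} = \left(0 + 157\right) + \frac{-4 + 13}{13} = 157 + \frac{1}{13} \cdot 9 = 157 + \frac{9}{13} = \frac{2050}{13}$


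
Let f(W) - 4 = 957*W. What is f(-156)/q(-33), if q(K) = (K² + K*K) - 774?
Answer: -37322/351 ≈ -106.33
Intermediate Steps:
q(K) = -774 + 2*K² (q(K) = (K² + K²) - 774 = 2*K² - 774 = -774 + 2*K²)
f(W) = 4 + 957*W
f(-156)/q(-33) = (4 + 957*(-156))/(-774 + 2*(-33)²) = (4 - 149292)/(-774 + 2*1089) = -149288/(-774 + 2178) = -149288/1404 = -149288*1/1404 = -37322/351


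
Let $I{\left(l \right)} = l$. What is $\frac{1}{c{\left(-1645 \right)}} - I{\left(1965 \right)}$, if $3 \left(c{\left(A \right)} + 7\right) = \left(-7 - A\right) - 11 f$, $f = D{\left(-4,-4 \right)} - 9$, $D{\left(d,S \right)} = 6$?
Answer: $- \frac{1080749}{550} \approx -1965.0$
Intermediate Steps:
$f = -3$ ($f = 6 - 9 = -3$)
$c{\left(A \right)} = \frac{5}{3} - \frac{A}{3}$ ($c{\left(A \right)} = -7 + \frac{\left(-7 - A\right) - -33}{3} = -7 + \frac{\left(-7 - A\right) + 33}{3} = -7 + \frac{26 - A}{3} = -7 - \left(- \frac{26}{3} + \frac{A}{3}\right) = \frac{5}{3} - \frac{A}{3}$)
$\frac{1}{c{\left(-1645 \right)}} - I{\left(1965 \right)} = \frac{1}{\frac{5}{3} - - \frac{1645}{3}} - 1965 = \frac{1}{\frac{5}{3} + \frac{1645}{3}} - 1965 = \frac{1}{550} - 1965 = - \frac{1080749}{550}$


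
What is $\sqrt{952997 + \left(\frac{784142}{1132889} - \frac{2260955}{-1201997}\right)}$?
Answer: $\frac{\sqrt{1767153167536437595093996822810}}{1361729179333} \approx 976.22$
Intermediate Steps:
$\sqrt{952997 + \left(\frac{784142}{1132889} - \frac{2260955}{-1201997}\right)} = \sqrt{952997 + \left(784142 \cdot \frac{1}{1132889} - - \frac{2260955}{1201997}\right)} = \sqrt{952997 + \left(\frac{784142}{1132889} + \frac{2260955}{1201997}\right)} = \sqrt{952997 + \frac{3503947380569}{1361729179333}} = \sqrt{\frac{1297727326664191570}{1361729179333}} = \frac{\sqrt{1767153167536437595093996822810}}{1361729179333}$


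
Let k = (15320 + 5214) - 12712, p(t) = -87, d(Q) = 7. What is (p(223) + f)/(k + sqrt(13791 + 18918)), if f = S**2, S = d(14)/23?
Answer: -359608628/32348865775 + 45974*sqrt(32709)/32348865775 ≈ -0.010860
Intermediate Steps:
S = 7/23 ≈ 0.30435
k = 7822 (k = 20534 - 12712 = 7822)
f = 49/529 (f = (7/23)**2 = 49/529 ≈ 0.092628)
(p(223) + f)/(k + sqrt(13791 + 18918)) = (-87 + 49/529)/(7822 + sqrt(13791 + 18918)) = -45974/(529*(7822 + sqrt(32709)))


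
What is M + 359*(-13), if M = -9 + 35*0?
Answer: -4676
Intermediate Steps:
M = -9 (M = -9 + 0 = -9)
M + 359*(-13) = -9 + 359*(-13) = -9 - 4667 = -4676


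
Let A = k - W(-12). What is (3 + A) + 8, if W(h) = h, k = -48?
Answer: -25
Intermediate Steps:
A = -36 (A = -48 - 1*(-12) = -48 + 12 = -36)
(3 + A) + 8 = (3 - 36) + 8 = -33 + 8 = -25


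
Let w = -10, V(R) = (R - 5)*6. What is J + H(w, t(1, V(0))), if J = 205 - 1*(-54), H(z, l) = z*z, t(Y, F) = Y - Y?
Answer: 359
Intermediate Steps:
V(R) = -30 + 6*R (V(R) = (-5 + R)*6 = -30 + 6*R)
t(Y, F) = 0
H(z, l) = z²
J = 259 (J = 205 + 54 = 259)
J + H(w, t(1, V(0))) = 259 + (-10)² = 259 + 100 = 359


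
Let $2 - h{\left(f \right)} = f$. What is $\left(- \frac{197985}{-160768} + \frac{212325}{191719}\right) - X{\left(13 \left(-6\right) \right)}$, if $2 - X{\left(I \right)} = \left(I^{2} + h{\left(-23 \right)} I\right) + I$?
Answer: $\frac{125025616450183}{30822280192} \approx 4056.3$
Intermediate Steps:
$h{\left(f \right)} = 2 - f$
$X{\left(I \right)} = 2 - I^{2} - 26 I$ ($X{\left(I \right)} = 2 - \left(\left(I^{2} + \left(2 - -23\right) I\right) + I\right) = 2 - \left(\left(I^{2} + \left(2 + 23\right) I\right) + I\right) = 2 - \left(\left(I^{2} + 25 I\right) + I\right) = 2 - \left(I^{2} + 26 I\right) = 2 - I^{2} - 26 I$)
$\left(- \frac{197985}{-160768} + \frac{212325}{191719}\right) - X{\left(13 \left(-6\right) \right)} = \left(- \frac{197985}{-160768} + \frac{212325}{191719}\right) - \left(2 - \left(13 \left(-6\right)\right)^{2} - 26 \cdot 13 \left(-6\right)\right) = \left(\left(-197985\right) \left(- \frac{1}{160768}\right) + 212325 \cdot \frac{1}{191719}\right) - \left(2 - \left(-78\right)^{2} - -2028\right) = \left(\frac{197985}{160768} + \frac{212325}{191719}\right) - \left(2 - 6084 + 2028\right) = \frac{72092551815}{30822280192} - \left(2 - 6084 + 2028\right) = \frac{72092551815}{30822280192} - -4054 = \frac{72092551815}{30822280192} + 4054 = \frac{125025616450183}{30822280192}$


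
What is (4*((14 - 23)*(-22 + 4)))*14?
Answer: 9072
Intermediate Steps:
(4*((14 - 23)*(-22 + 4)))*14 = (4*(-9*(-18)))*14 = (4*162)*14 = 648*14 = 9072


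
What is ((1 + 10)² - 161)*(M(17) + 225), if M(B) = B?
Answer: -9680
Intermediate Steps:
((1 + 10)² - 161)*(M(17) + 225) = ((1 + 10)² - 161)*(17 + 225) = (11² - 161)*242 = (121 - 161)*242 = -40*242 = -9680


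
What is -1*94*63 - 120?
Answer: -6042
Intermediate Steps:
-1*94*63 - 120 = -94*63 - 120 = -5922 - 120 = -6042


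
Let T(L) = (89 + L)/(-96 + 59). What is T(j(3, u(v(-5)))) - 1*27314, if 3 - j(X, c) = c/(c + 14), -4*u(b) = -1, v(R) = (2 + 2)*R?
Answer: -57610469/2109 ≈ -27317.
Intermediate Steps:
v(R) = 4*R
u(b) = ¼ (u(b) = -¼*(-1) = ¼)
j(X, c) = 3 - c/(14 + c) (j(X, c) = 3 - c/(c + 14) = 3 - c/(14 + c))
T(L) = -89/37 - L/37 (T(L) = (89 + L)/(-37) = (89 + L)*(-1/37) = -89/37 - L/37)
T(j(3, u(v(-5)))) - 1*27314 = (-89/37 - 2*(21 + ¼)/(37*(14 + ¼))) - 1*27314 = (-89/37 - 2*85/(37*57/4*4)) - 27314 = (-89/37 - 2*4*85/(37*57*4)) - 27314 = (-89/37 - 1/37*170/57) - 27314 = (-89/37 - 170/2109) - 27314 = -5243/2109 - 27314 = -57610469/2109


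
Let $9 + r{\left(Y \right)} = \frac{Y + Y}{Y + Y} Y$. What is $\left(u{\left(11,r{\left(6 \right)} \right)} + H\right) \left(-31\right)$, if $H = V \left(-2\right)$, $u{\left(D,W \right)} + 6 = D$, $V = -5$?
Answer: $-465$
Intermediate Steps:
$r{\left(Y \right)} = -9 + Y$ ($r{\left(Y \right)} = -9 + \frac{Y + Y}{Y + Y} Y = -9 + \frac{2 Y}{2 Y} Y = -9 + 2 Y \frac{1}{2 Y} Y = -9 + 1 Y = -9 + Y$)
$u{\left(D,W \right)} = -6 + D$
$H = 10$ ($H = \left(-5\right) \left(-2\right) = 10$)
$\left(u{\left(11,r{\left(6 \right)} \right)} + H\right) \left(-31\right) = \left(\left(-6 + 11\right) + 10\right) \left(-31\right) = \left(5 + 10\right) \left(-31\right) = 15 \left(-31\right) = -465$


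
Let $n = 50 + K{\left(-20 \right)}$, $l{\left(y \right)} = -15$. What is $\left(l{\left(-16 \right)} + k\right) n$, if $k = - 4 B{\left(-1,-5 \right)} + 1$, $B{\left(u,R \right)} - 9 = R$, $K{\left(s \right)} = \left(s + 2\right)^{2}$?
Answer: $-11220$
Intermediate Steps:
$K{\left(s \right)} = \left(2 + s\right)^{2}$
$B{\left(u,R \right)} = 9 + R$
$n = 374$ ($n = 50 + \left(2 - 20\right)^{2} = 50 + \left(-18\right)^{2} = 50 + 324 = 374$)
$k = -15$ ($k = - 4 \left(9 - 5\right) + 1 = \left(-4\right) 4 + 1 = -16 + 1 = -15$)
$\left(l{\left(-16 \right)} + k\right) n = \left(-15 - 15\right) 374 = \left(-30\right) 374 = -11220$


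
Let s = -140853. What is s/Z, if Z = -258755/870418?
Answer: 122600986554/258755 ≈ 4.7381e+5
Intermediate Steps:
Z = -258755/870418 (Z = -258755*1/870418 = -258755/870418 ≈ -0.29728)
s/Z = -140853/(-258755/870418) = -140853*(-870418/258755) = 122600986554/258755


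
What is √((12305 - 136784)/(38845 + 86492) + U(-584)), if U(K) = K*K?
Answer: 11*√4919887143769/41779 ≈ 584.00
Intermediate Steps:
U(K) = K²
√((12305 - 136784)/(38845 + 86492) + U(-584)) = √((12305 - 136784)/(38845 + 86492) + (-584)²) = √(-124479/125337 + 341056) = √(-124479*1/125337 + 341056) = √(-41493/41779 + 341056) = √(14248937131/41779) = 11*√4919887143769/41779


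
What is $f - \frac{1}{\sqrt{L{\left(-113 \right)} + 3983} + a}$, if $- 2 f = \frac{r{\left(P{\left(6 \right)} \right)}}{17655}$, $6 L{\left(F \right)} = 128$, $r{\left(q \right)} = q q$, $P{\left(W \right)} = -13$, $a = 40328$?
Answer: $- \frac{75348012721}{15661688672190} + \frac{\sqrt{36039}}{4879030739} \approx -0.0048109$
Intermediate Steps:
$r{\left(q \right)} = q^{2}$
$L{\left(F \right)} = \frac{64}{3}$ ($L{\left(F \right)} = \frac{1}{6} \cdot 128 = \frac{64}{3}$)
$f = - \frac{169}{35310}$ ($f = - \frac{\left(-13\right)^{2} \cdot \frac{1}{17655}}{2} = - \frac{169 \cdot \frac{1}{17655}}{2} = \left(- \frac{1}{2}\right) \frac{169}{17655} = - \frac{169}{35310} \approx -0.0047862$)
$f - \frac{1}{\sqrt{L{\left(-113 \right)} + 3983} + a} = - \frac{169}{35310} - \frac{1}{\sqrt{\frac{64}{3} + 3983} + 40328} = - \frac{169}{35310} - \frac{1}{\sqrt{\frac{12013}{3}} + 40328} = - \frac{169}{35310} - \frac{1}{\frac{\sqrt{36039}}{3} + 40328} = - \frac{169}{35310} - \frac{1}{40328 + \frac{\sqrt{36039}}{3}}$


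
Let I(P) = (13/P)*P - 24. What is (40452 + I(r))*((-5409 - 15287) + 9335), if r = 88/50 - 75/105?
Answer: -459450201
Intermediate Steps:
r = 183/175 (r = 88*(1/50) - 75*1/105 = 44/25 - 5/7 = 183/175 ≈ 1.0457)
I(P) = -11 (I(P) = 13 - 24 = -11)
(40452 + I(r))*((-5409 - 15287) + 9335) = (40452 - 11)*((-5409 - 15287) + 9335) = 40441*(-20696 + 9335) = 40441*(-11361) = -459450201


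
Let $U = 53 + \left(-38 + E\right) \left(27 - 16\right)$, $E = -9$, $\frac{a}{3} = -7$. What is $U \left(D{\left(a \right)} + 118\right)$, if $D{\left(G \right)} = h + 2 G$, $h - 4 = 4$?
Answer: $-38976$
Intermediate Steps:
$a = -21$ ($a = 3 \left(-7\right) = -21$)
$h = 8$ ($h = 4 + 4 = 8$)
$D{\left(G \right)} = 8 + 2 G$
$U = -464$ ($U = 53 + \left(-38 - 9\right) \left(27 - 16\right) = 53 - 517 = -464$)
$U \left(D{\left(a \right)} + 118\right) = - 464 \left(\left(8 + 2 \left(-21\right)\right) + 118\right) = - 464 \left(\left(8 - 42\right) + 118\right) = - 464 \left(-34 + 118\right) = \left(-464\right) 84 = -38976$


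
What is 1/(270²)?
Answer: 1/72900 ≈ 1.3717e-5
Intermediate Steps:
1/(270²) = 1/72900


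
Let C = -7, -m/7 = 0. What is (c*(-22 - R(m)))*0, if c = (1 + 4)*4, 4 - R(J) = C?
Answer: 0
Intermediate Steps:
m = 0 (m = -7*0 = 0)
R(J) = 11 (R(J) = 4 - 1*(-7) = 4 + 7 = 11)
c = 20 (c = 5*4 = 20)
(c*(-22 - R(m)))*0 = (20*(-22 - 1*11))*0 = (20*(-22 - 11))*0 = (20*(-33))*0 = -660*0 = 0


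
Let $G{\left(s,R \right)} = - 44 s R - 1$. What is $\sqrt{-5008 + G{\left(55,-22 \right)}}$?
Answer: $3 \sqrt{5359} \approx 219.62$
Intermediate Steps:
$G{\left(s,R \right)} = -1 - 44 R s$ ($G{\left(s,R \right)} = - 44 R s - 1 = -1 - 44 R s$)
$\sqrt{-5008 + G{\left(55,-22 \right)}} = \sqrt{-5008 - \left(1 - 53240\right)} = \sqrt{-5008 + \left(-1 + 53240\right)} = \sqrt{-5008 + 53239} = \sqrt{48231} = 3 \sqrt{5359}$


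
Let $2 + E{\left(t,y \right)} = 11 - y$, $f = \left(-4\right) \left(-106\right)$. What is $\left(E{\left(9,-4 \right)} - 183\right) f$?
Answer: $-72080$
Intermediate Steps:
$f = 424$
$E{\left(t,y \right)} = 9 - y$ ($E{\left(t,y \right)} = -2 - \left(-11 + y\right) = 9 - y$)
$\left(E{\left(9,-4 \right)} - 183\right) f = \left(\left(9 - -4\right) - 183\right) 424 = \left(\left(9 + 4\right) - 183\right) 424 = \left(13 - 183\right) 424 = \left(-170\right) 424 = -72080$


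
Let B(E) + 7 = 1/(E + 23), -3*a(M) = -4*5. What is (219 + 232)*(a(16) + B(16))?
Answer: -1804/13 ≈ -138.77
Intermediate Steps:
a(M) = 20/3 (a(M) = -(-4)*5/3 = -⅓*(-20) = 20/3)
B(E) = -7 + 1/(23 + E) (B(E) = -7 + 1/(E + 23) = -7 + 1/(23 + E))
(219 + 232)*(a(16) + B(16)) = (219 + 232)*(20/3 + (-160 - 7*16)/(23 + 16)) = 451*(20/3 + (-160 - 112)/39) = 451*(20/3 + (1/39)*(-272)) = 451*(20/3 - 272/39) = 451*(-4/13) = -1804/13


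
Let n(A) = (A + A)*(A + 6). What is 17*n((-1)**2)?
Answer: 238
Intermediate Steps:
n(A) = 2*A*(6 + A) (n(A) = (2*A)*(6 + A) = 2*A*(6 + A))
17*n((-1)**2) = 17*(2*(-1)**2*(6 + (-1)**2)) = 17*(2*1*(6 + 1)) = 17*(2*1*7) = 17*14 = 238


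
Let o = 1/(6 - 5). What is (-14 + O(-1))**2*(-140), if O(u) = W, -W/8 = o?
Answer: -67760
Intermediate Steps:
o = 1 (o = 1/1 = 1)
W = -8 (W = -8*1 = -8)
O(u) = -8
(-14 + O(-1))**2*(-140) = (-14 - 8)**2*(-140) = (-22)**2*(-140) = 484*(-140) = -67760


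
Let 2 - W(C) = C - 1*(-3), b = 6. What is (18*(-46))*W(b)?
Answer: 5796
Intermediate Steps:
W(C) = -1 - C (W(C) = 2 - (C - 1*(-3)) = 2 - (C + 3) = 2 - (3 + C) = 2 + (-3 - C) = -1 - C)
(18*(-46))*W(b) = (18*(-46))*(-1 - 1*6) = -828*(-1 - 6) = -828*(-7) = 5796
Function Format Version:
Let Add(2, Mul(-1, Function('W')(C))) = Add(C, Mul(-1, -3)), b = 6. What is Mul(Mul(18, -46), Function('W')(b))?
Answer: 5796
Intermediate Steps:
Function('W')(C) = Add(-1, Mul(-1, C)) (Function('W')(C) = Add(2, Mul(-1, Add(C, Mul(-1, -3)))) = Add(2, Mul(-1, Add(C, 3))) = Add(2, Mul(-1, Add(3, C))) = Add(2, Add(-3, Mul(-1, C))) = Add(-1, Mul(-1, C)))
Mul(Mul(18, -46), Function('W')(b)) = Mul(Mul(18, -46), Add(-1, Mul(-1, 6))) = Mul(-828, Add(-1, -6)) = Mul(-828, -7) = 5796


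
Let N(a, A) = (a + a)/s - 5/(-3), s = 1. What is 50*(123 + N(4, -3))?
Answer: 19900/3 ≈ 6633.3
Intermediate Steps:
N(a, A) = 5/3 + 2*a (N(a, A) = (a + a)/1 - 5/(-3) = (2*a)*1 - 5*(-⅓) = 2*a + 5/3 = 5/3 + 2*a)
50*(123 + N(4, -3)) = 50*(123 + (5/3 + 2*4)) = 50*(123 + (5/3 + 8)) = 50*(123 + 29/3) = 50*(398/3) = 19900/3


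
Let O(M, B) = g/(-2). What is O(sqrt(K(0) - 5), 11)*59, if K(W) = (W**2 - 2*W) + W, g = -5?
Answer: 295/2 ≈ 147.50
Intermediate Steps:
K(W) = W**2 - W
O(M, B) = 5/2 (O(M, B) = -5/(-2) = -5*(-1/2) = 5/2)
O(sqrt(K(0) - 5), 11)*59 = (5/2)*59 = 295/2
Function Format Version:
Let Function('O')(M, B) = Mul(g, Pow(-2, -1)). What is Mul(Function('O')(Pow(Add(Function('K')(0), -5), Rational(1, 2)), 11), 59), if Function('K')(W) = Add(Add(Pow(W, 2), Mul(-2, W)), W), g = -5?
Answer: Rational(295, 2) ≈ 147.50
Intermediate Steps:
Function('K')(W) = Add(Pow(W, 2), Mul(-1, W))
Function('O')(M, B) = Rational(5, 2) (Function('O')(M, B) = Mul(-5, Pow(-2, -1)) = Mul(-5, Rational(-1, 2)) = Rational(5, 2))
Mul(Function('O')(Pow(Add(Function('K')(0), -5), Rational(1, 2)), 11), 59) = Mul(Rational(5, 2), 59) = Rational(295, 2)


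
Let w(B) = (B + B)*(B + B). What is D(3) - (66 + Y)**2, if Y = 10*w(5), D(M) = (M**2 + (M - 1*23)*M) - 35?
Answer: -1136442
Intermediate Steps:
D(M) = -35 + M**2 + M*(-23 + M) (D(M) = (M**2 + (M - 23)*M) - 35 = (M**2 + (-23 + M)*M) - 35 = (M**2 + M*(-23 + M)) - 35 = -35 + M**2 + M*(-23 + M))
w(B) = 4*B**2 (w(B) = (2*B)*(2*B) = 4*B**2)
Y = 1000 (Y = 10*(4*5**2) = 10*(4*25) = 10*100 = 1000)
D(3) - (66 + Y)**2 = (-35 - 23*3 + 2*3**2) - (66 + 1000)**2 = (-35 - 69 + 2*9) - 1*1066**2 = (-35 - 69 + 18) - 1*1136356 = -86 - 1136356 = -1136442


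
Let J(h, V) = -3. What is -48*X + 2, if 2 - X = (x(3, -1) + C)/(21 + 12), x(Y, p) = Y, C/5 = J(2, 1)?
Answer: -1226/11 ≈ -111.45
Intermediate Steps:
C = -15 (C = 5*(-3) = -15)
X = 26/11 (X = 2 - (3 - 15)/(21 + 12) = 2 - (-12)/33 = 2 - 1*(-4/11) = 2 + 4/11 = 26/11 ≈ 2.3636)
-48*X + 2 = -48*26/11 + 2 = -1248/11 + 2 = -1226/11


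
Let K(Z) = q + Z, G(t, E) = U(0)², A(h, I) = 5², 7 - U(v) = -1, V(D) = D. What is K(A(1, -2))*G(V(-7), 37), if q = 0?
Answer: 1600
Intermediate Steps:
U(v) = 8 (U(v) = 7 - 1*(-1) = 7 + 1 = 8)
A(h, I) = 25
G(t, E) = 64 (G(t, E) = 8² = 64)
K(Z) = Z (K(Z) = 0 + Z = Z)
K(A(1, -2))*G(V(-7), 37) = 25*64 = 1600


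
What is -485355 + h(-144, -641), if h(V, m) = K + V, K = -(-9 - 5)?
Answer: -485485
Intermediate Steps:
K = 14 (K = -1*(-14) = 14)
h(V, m) = 14 + V
-485355 + h(-144, -641) = -485355 + (14 - 144) = -485355 - 130 = -485485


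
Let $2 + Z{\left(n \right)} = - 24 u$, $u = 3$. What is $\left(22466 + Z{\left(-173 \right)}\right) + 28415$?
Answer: $50807$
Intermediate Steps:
$Z{\left(n \right)} = -74$ ($Z{\left(n \right)} = -2 - 72 = -74$)
$\left(22466 + Z{\left(-173 \right)}\right) + 28415 = \left(22466 - 74\right) + 28415 = 22392 + 28415 = 50807$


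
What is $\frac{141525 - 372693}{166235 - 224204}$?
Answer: $\frac{77056}{19323} \approx 3.9878$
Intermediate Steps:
$\frac{141525 - 372693}{166235 - 224204} = - \frac{231168}{-57969} = \left(-231168\right) \left(- \frac{1}{57969}\right) = \frac{77056}{19323}$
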